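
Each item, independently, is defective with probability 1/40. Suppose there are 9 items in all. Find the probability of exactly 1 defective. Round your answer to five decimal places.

0.18375

X ~ Binomial(n=9, p=0.025).
P(X=1) = C(9,1) · p^1 · (1−p)^8
= 9 · 0.025 · 0.81665 = 0.1837467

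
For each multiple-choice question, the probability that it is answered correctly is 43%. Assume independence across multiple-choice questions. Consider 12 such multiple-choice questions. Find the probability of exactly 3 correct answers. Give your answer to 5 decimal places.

X ~ Binomial(n=12, p=0.43).
P(X=3) = C(12,3) · p^3 · (1−p)^9
= 220 · 0.079507 · 0.0063515 = 0.1110969

0.11110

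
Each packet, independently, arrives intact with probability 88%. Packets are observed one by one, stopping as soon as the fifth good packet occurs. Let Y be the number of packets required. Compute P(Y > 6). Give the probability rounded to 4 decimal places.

0.1556

Needing more than 6 packets ⇔ fewer than 5 successes in the first 6. With X ~ Binomial(6, 0.88), P(Y > 6) = P(X ≤ 4).
  k=0: C(6,0)·0.88^0·0.12^6 = 0.000003
  k=1: C(6,1)·0.88^1·0.12^5 = 0.000131
  k=2: C(6,2)·0.88^2·0.12^4 = 0.002409
  k=3: C(6,3)·0.88^3·0.12^3 = 0.023552
  k=4: C(6,4)·0.88^4·0.12^2 = 0.129534
P(X ≤ 4) = 0.155629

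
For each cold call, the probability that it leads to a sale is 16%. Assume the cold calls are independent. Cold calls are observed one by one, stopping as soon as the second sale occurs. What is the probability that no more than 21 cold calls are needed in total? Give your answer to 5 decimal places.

0.87152

Finishing within 21 cold calls ⇔ at least 2 successes in the first 21. With X ~ Binomial(21, 0.16), P(Y ≤ 21) = 1 − P(X ≤ 1).
  k=0: C(21,0)·0.16^0·0.84^21 = 0.0256960
  k=1: C(21,1)·0.16^1·0.84^20 = 0.1027839
1 − 0.1284798 = 0.8715202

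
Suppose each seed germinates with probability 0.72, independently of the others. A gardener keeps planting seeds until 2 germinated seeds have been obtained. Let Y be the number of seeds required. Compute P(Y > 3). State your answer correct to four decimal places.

0.1913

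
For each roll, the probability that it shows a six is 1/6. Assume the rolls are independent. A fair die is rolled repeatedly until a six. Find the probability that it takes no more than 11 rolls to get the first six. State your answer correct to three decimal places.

Y = number of rolls to the first success; geometric, p = 0.166667.
P(Y ≤ 11) = 1 − (1−p)^11 = 1 − 0.13459 = 0.86541

0.865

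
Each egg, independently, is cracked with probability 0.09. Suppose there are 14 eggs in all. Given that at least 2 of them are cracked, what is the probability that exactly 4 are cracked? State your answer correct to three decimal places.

0.070

X ~ Binomial(14, 0.09). Want P(X=4 | X≥2) = P(X=4) / P(X≥2).
P(X=4) = C(14,4)·0.09^4·0.91^10 = 0.02558
P(X≥2) = 1 − 0.26704 − 0.36975 = 0.36321
Ratio = 0.02558 / 0.36321 = 0.07041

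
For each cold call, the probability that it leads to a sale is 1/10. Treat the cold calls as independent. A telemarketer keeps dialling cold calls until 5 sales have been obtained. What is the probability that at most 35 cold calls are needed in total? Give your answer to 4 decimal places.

0.2693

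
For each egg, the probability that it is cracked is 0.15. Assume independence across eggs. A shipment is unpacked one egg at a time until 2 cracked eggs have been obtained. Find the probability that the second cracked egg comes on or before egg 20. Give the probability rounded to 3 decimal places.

Finishing within 20 eggs ⇔ at least 2 successes in the first 20. With X ~ Binomial(20, 0.15), P(Y ≤ 20) = 1 − P(X ≤ 1).
  k=0: C(20,0)·0.15^0·0.85^20 = 0.03876
  k=1: C(20,1)·0.15^1·0.85^19 = 0.13680
1 − 0.17556 = 0.82444

0.824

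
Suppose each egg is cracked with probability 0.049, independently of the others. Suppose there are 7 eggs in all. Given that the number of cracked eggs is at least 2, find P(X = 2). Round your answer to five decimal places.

0.91706

X ~ Binomial(7, 0.049). Want P(X=2 | X≥2) = P(X=2) / P(X≥2).
P(X=2) = C(7,2)·0.049^2·0.951^5 = 0.0392206
P(X≥2) = 1 − 0.7034992 − 0.2537332 = 0.0427676
Ratio = 0.0392206 / 0.0427676 = 0.9170624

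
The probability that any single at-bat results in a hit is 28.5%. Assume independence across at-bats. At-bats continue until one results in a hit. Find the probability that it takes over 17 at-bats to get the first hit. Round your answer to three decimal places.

Y = number of at-bats to the first success; geometric, p = 0.285.
P(Y > 17) = P(first 17 all fail) = (1−p)^17 = 0.00334

0.003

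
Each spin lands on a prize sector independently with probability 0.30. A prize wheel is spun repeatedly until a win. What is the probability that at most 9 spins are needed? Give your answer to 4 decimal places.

Y = number of spins to the first success; geometric, p = 0.30.
P(Y ≤ 9) = 1 − (1−p)^9 = 1 − 0.040354 = 0.959646

0.9596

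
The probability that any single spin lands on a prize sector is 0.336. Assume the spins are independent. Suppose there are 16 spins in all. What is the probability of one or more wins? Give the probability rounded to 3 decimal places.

P(at least one) = 1 − P(none) = 1 − (1 − 0.336)^16
= 1 − 0.00143 = 0.99857

0.999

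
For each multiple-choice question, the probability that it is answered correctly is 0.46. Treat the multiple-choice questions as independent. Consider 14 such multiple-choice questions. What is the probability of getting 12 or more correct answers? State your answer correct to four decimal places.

0.0027

X ~ Binomial(14, 0.46); P(X ≥ 12) = Σ C(14,k) p^k (1−p)^(14−k) over k:
  k=12: C(14,12)·0.46^12·0.54^2 = 0.002382
  k=13: C(14,13)·0.46^13·0.54^1 = 0.000312
  k=14: C(14,14)·0.46^14·0.54^0 = 0.000019
Total = 0.002713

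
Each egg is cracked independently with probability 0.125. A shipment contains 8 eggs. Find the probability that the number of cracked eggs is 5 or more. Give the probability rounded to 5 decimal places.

0.00123

X ~ Binomial(8, 0.125); P(X ≥ 5) = Σ C(8,k) p^k (1−p)^(8−k) over k:
  k=5: C(8,5)·0.125^5·0.875^3 = 0.0011449
  k=6: C(8,6)·0.125^6·0.875^2 = 0.0000818
  k=7: C(8,7)·0.125^7·0.875^1 = 0.0000033
  k=8: C(8,8)·0.125^8·0.875^0 = 0.0000001
Total = 0.0012301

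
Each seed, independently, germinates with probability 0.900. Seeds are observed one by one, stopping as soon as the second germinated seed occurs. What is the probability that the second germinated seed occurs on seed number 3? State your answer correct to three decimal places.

0.162

Y = trial on which the second success occurs; negative binomial, r=2, p=0.90.
P(Y=3) = C(2,1) · p^2 · (1−p)^1
= 2 · 0.81 · 0.1 = 0.16200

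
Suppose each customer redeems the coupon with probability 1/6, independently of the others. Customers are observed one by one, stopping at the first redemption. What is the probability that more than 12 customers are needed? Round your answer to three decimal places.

0.112

Y = number of customers to the first success; geometric, p = 0.166667.
P(Y > 12) = P(first 12 all fail) = (1−p)^12 = 0.11216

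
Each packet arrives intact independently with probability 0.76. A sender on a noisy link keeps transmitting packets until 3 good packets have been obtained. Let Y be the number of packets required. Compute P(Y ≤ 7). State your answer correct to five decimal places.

0.98928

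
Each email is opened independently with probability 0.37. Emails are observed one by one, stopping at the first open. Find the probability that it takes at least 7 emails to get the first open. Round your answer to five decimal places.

0.06252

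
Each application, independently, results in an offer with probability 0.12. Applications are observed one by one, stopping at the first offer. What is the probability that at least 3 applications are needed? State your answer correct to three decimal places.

Y = number of applications to the first success; geometric, p = 0.12.
P(Y > 2) = P(first 2 all fail) = (1−p)^2 = 0.77440

0.774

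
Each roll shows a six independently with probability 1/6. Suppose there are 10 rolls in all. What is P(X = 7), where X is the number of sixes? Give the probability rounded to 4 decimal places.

0.0002

X ~ Binomial(n=10, p=0.166667).
P(X=7) = C(10,7) · p^7 · (1−p)^3
= 120 · 3.5722e-06 · 0.5787 = 0.000248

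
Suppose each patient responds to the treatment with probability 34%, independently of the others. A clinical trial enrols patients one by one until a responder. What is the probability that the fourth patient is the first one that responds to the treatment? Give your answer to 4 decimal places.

0.0977

Geometric (trials to first success), p = 0.34.
P(Y = 4) = (1−p)^3 · p = 0.2875 · 0.34 = 0.097749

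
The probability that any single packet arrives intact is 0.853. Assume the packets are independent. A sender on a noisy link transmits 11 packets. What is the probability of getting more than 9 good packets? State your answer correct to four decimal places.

X ~ Binomial(11, 0.853); P(X ≥ 10) = Σ C(11,k) p^k (1−p)^(11−k) over k:
  k=10: C(11,10)·0.853^10·0.147^1 = 0.329762
  k=11: C(11,11)·0.853^11·0.147^0 = 0.173956
Total = 0.503718

0.5037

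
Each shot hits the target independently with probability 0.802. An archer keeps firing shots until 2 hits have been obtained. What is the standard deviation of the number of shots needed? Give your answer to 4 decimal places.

Y = total shots until the second success; negative binomial with r=2, p=0.802.
SD(Y) = √[r(1−p)/p²] = √(0.615668) = 0.784645

0.7846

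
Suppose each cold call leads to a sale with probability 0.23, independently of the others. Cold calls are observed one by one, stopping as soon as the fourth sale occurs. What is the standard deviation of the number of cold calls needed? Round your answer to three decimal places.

Y = total cold calls until the fourth success; negative binomial with r=4, p=0.23.
SD(Y) = √[r(1−p)/p²] = √(58.22306) = 7.63040

7.630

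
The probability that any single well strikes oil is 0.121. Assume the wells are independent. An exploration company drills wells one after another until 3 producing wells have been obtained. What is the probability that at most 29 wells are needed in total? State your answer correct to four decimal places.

Finishing within 29 wells ⇔ at least 3 successes in the first 29. With X ~ Binomial(29, 0.121), P(Y ≤ 29) = 1 − P(X ≤ 2).
  k=0: C(29,0)·0.121^0·0.879^29 = 0.023751
  k=1: C(29,1)·0.121^1·0.879^28 = 0.094814
  k=2: C(29,2)·0.121^2·0.879^27 = 0.182724
1 − 0.301289 = 0.698711

0.6987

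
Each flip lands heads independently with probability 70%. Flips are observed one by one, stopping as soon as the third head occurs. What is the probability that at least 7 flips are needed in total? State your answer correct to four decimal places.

0.0705

Needing more than 6 flips ⇔ fewer than 3 successes in the first 6. With X ~ Binomial(6, 0.70), P(Y > 6) = P(X ≤ 2).
  k=0: C(6,0)·0.70^0·0.30^6 = 0.000729
  k=1: C(6,1)·0.70^1·0.30^5 = 0.010206
  k=2: C(6,2)·0.70^2·0.30^4 = 0.059535
P(X ≤ 2) = 0.070470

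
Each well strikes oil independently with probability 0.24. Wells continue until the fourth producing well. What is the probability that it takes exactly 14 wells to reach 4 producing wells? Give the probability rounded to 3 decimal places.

Y = trial on which the fourth success occurs; negative binomial, r=4, p=0.24.
P(Y=14) = C(13,3) · p^4 · (1−p)^10
= 286 · 0.0033178 · 0.064289 = 0.06100

0.061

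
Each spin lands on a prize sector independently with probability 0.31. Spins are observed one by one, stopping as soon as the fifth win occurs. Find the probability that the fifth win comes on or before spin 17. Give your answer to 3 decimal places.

Finishing within 17 spins ⇔ at least 5 successes in the first 17. With X ~ Binomial(17, 0.31), P(Y ≤ 17) = 1 − P(X ≤ 4).
  k=0: C(17,0)·0.31^0·0.69^17 = 0.00182
  k=1: C(17,1)·0.31^1·0.69^16 = 0.01391
  k=2: C(17,2)·0.31^2·0.69^15 = 0.05000
  k=3: C(17,3)·0.31^3·0.69^14 = 0.11233
  k=4: C(17,4)·0.31^4·0.69^13 = 0.17663
1 − 0.35469 = 0.64531

0.645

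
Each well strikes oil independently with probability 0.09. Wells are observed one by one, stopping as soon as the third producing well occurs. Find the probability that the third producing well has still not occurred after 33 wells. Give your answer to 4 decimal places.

0.4196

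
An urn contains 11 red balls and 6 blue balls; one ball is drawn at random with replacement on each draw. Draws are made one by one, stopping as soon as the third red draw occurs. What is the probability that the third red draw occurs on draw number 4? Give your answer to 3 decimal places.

Y = trial on which the third success occurs; negative binomial, r=3, p=0.647059.
P(Y=4) = C(3,2) · p^3 · (1−p)^1
= 3 · 0.27091 · 0.35294 = 0.28685

0.287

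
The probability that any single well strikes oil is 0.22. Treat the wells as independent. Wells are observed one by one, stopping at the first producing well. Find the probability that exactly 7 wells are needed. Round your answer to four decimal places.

Geometric (trials to first success), p = 0.22.
P(Y = 7) = (1−p)^6 · p = 0.2252 · 0.22 = 0.049544

0.0495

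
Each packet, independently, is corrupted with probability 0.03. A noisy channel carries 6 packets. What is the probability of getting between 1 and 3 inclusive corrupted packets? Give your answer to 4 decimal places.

0.1670

X ~ Binomial(6, 0.03); P(1 ≤ X ≤ 3) = Σ C(6,k) p^k (1−p)^(6−k) over k:
  k=1: C(6,1)·0.03^1·0.97^5 = 0.154572
  k=2: C(6,2)·0.03^2·0.97^4 = 0.011951
  k=3: C(6,3)·0.03^3·0.97^3 = 0.000493
Total = 0.167016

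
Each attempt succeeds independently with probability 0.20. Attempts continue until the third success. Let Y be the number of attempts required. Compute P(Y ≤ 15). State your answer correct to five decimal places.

0.60198

Finishing within 15 attempts ⇔ at least 3 successes in the first 15. With X ~ Binomial(15, 0.20), P(Y ≤ 15) = 1 − P(X ≤ 2).
  k=0: C(15,0)·0.20^0·0.80^15 = 0.0351844
  k=1: C(15,1)·0.20^1·0.80^14 = 0.1319414
  k=2: C(15,2)·0.20^2·0.80^13 = 0.2308974
1 − 0.3980232 = 0.6019768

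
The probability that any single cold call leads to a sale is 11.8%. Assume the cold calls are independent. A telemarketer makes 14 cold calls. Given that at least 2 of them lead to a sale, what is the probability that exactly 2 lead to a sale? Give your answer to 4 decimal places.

0.5564

X ~ Binomial(14, 0.118). Want P(X=2 | X≥2) = P(X=2) / P(X≥2).
P(X=2) = C(14,2)·0.118^2·0.882^12 = 0.280820
P(X≥2) = 1 − 0.172409 − 0.322925 = 0.504666
Ratio = 0.280820 / 0.504666 = 0.556448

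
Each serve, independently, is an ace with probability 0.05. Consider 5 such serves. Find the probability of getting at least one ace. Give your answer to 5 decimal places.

P(at least one) = 1 − P(none) = 1 − (1 − 0.05)^5
= 1 − 0.7737809 = 0.2262191

0.22622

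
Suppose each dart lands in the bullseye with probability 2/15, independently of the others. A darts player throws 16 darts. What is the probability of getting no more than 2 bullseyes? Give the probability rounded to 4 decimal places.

0.6384

X ~ Binomial(16, 0.133333); P(X ≤ 2) = Σ C(16,k) p^k (1−p)^(16−k) over k:
  k=0: C(16,0)·0.133333^0·0.866667^16 = 0.101306
  k=1: C(16,1)·0.133333^1·0.866667^15 = 0.249368
  k=2: C(16,2)·0.133333^2·0.866667^14 = 0.287732
Total = 0.638405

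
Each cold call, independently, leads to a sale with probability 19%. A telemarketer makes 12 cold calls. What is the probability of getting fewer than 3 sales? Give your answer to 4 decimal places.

0.5940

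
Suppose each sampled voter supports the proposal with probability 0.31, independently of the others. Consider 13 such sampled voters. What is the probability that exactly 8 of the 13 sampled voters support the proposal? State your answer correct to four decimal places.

X ~ Binomial(n=13, p=0.31).
P(X=8) = C(13,8) · p^8 · (1−p)^5
= 1287 · 8.5289e-05 · 0.1564 = 0.017168

0.0172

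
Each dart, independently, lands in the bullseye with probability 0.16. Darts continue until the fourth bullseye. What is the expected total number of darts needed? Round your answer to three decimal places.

Y = total darts until the fourth success; negative binomial with r=4, p=0.16.
E[Y] = r / p = 4 / 0.16 = 25.00000

25.000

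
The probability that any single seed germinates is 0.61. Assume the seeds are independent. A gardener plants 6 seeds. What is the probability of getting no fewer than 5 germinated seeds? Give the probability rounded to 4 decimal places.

0.2492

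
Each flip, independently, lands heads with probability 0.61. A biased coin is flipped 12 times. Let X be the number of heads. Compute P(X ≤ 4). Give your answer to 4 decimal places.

0.0493

X ~ Binomial(12, 0.61); P(X ≤ 4) = Σ C(12,k) p^k (1−p)^(12−k) over k:
  k=0: C(12,0)·0.61^0·0.39^12 = 0.000012
  k=1: C(12,1)·0.61^1·0.39^11 = 0.000232
  k=2: C(12,2)·0.61^2·0.39^10 = 0.001999
  k=3: C(12,3)·0.61^3·0.39^9 = 0.010423
  k=4: C(12,4)·0.61^4·0.39^8 = 0.036681
Total = 0.049348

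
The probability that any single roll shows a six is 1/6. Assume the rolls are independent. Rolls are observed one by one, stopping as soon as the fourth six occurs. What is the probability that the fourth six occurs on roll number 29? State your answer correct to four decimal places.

Y = trial on which the fourth success occurs; negative binomial, r=4, p=0.166667.
P(Y=29) = C(28,3) · p^4 · (1−p)^25
= 3276 · 0.0007716 · 0.010483 = 0.026498

0.0265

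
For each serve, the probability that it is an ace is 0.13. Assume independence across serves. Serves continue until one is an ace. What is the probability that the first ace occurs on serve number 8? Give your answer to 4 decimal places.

Geometric (trials to first success), p = 0.13.
P(Y = 8) = (1−p)^7 · p = 0.37725 · 0.13 = 0.049043

0.0490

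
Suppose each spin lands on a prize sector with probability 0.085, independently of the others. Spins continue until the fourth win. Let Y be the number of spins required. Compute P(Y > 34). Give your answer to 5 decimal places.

Needing more than 34 spins ⇔ fewer than 4 successes in the first 34. With X ~ Binomial(34, 0.085), P(Y > 34) = P(X ≤ 3).
  k=0: C(34,0)·0.085^0·0.915^34 = 0.0487885
  k=1: C(34,1)·0.085^1·0.915^33 = 0.1540969
  k=2: C(34,2)·0.085^2·0.915^32 = 0.2361977
  k=3: C(34,3)·0.085^3·0.915^31 = 0.2340466
P(X ≤ 3) = 0.6731297

0.67313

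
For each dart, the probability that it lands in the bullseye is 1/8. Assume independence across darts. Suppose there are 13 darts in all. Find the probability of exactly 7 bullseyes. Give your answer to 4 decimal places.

0.0004

X ~ Binomial(n=13, p=0.125).
P(X=7) = C(13,7) · p^7 · (1−p)^6
= 1716 · 4.7684e-07 · 0.4488 = 0.000367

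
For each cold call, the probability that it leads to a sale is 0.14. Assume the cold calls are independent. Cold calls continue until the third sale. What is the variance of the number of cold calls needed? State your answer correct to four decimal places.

Y = total cold calls until the third success; negative binomial with r=3, p=0.14.
Var(Y) = r(1−p)/p² = 3·0.86 / 0.14² = 131.632653

131.6327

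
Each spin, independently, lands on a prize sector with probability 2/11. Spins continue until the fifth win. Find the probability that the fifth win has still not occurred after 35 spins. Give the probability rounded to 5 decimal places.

0.21170

Needing more than 35 spins ⇔ fewer than 5 successes in the first 35. With X ~ Binomial(35, 0.181818), P(Y > 35) = P(X ≤ 4).
  k=0: C(35,0)·0.181818^0·0.818182^35 = 0.0008907
  k=1: C(35,1)·0.181818^1·0.818182^34 = 0.0069279
  k=2: C(35,2)·0.181818^2·0.818182^33 = 0.0261719
  k=3: C(35,3)·0.181818^3·0.818182^32 = 0.0639758
  k=4: C(35,4)·0.181818^4·0.818182^31 = 0.1137348
P(X ≤ 4) = 0.2117012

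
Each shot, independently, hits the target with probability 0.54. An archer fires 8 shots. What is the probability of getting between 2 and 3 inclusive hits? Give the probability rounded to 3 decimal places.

X ~ Binomial(8, 0.54); P(2 ≤ X ≤ 3) = Σ C(8,k) p^k (1−p)^(8−k) over k:
  k=2: C(8,2)·0.54^2·0.46^6 = 0.07736
  k=3: C(8,3)·0.54^3·0.46^5 = 0.18162
Total = 0.25897

0.259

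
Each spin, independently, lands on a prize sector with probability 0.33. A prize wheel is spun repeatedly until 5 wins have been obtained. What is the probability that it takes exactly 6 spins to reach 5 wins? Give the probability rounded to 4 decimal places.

0.0131

Y = trial on which the fifth success occurs; negative binomial, r=5, p=0.33.
P(Y=6) = C(5,4) · p^5 · (1−p)^1
= 5 · 0.0039135 · 0.67 = 0.013110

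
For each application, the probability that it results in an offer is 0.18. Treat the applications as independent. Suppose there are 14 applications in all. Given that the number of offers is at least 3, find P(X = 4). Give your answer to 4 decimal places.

0.3045

X ~ Binomial(14, 0.18). Want P(X=4 | X≥3) = P(X=4) / P(X≥3).
P(X=4) = C(14,4)·0.18^4·0.82^10 = 0.144432
P(X≥3) = 1 − 0.062143 − 0.190977 − 0.272491 = 0.474389
Ratio = 0.144432 / 0.474389 = 0.304459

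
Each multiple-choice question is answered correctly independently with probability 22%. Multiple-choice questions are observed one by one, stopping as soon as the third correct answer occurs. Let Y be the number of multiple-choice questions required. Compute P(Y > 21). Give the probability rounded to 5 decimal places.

0.12807

Needing more than 21 multiple-choice questions ⇔ fewer than 3 successes in the first 21. With X ~ Binomial(21, 0.22), P(Y > 21) = P(X ≤ 2).
  k=0: C(21,0)·0.22^0·0.78^21 = 0.0054198
  k=1: C(21,1)·0.22^1·0.78^20 = 0.0321021
  k=2: C(21,2)·0.22^2·0.78^19 = 0.0905445
P(X ≤ 2) = 0.1280665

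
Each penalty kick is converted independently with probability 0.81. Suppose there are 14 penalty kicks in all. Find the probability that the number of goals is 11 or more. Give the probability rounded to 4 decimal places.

0.7321

X ~ Binomial(14, 0.81); P(X ≥ 11) = Σ C(14,k) p^k (1−p)^(14−k) over k:
  k=11: C(14,11)·0.81^11·0.19^3 = 0.245865
  k=12: C(14,12)·0.81^12·0.19^2 = 0.262041
  k=13: C(14,13)·0.81^13·0.19^1 = 0.171865
  k=14: C(14,14)·0.81^14·0.19^0 = 0.052335
Total = 0.732106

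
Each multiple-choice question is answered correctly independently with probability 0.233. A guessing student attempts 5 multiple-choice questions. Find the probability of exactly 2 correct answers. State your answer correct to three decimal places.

X ~ Binomial(n=5, p=0.233).
P(X=2) = C(5,2) · p^2 · (1−p)^3
= 10 · 0.054289 · 0.45122 = 0.24496

0.245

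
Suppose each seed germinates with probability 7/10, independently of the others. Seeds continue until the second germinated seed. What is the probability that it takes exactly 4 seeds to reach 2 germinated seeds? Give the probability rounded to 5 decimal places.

0.13230

Y = trial on which the second success occurs; negative binomial, r=2, p=0.70.
P(Y=4) = C(3,1) · p^2 · (1−p)^2
= 3 · 0.49 · 0.09 = 0.1323000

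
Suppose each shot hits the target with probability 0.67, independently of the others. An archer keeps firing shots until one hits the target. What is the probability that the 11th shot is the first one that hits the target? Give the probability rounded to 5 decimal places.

0.00001

Geometric (trials to first success), p = 0.67.
P(Y = 11) = (1−p)^10 · p = 1.5316e-05 · 0.67 = 0.0000103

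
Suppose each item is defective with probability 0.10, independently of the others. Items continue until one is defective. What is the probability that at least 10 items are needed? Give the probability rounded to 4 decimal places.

0.3874

Y = number of items to the first success; geometric, p = 0.10.
P(Y > 9) = P(first 9 all fail) = (1−p)^9 = 0.387420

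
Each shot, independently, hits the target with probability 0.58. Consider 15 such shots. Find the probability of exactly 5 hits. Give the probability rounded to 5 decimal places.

0.03367

X ~ Binomial(n=15, p=0.58).
P(X=5) = C(15,5) · p^5 · (1−p)^10
= 3003 · 0.065636 · 0.0001708 = 0.0336657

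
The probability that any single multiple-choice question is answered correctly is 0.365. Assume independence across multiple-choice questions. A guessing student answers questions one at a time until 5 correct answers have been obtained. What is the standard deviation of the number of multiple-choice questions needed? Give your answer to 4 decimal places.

4.8818

Y = total multiple-choice questions until the fifth success; negative binomial with r=5, p=0.365.
SD(Y) = √[r(1−p)/p²] = √(23.831863) = 4.881789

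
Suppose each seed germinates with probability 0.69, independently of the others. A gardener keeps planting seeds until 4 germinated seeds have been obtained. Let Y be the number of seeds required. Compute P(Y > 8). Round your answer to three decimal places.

Needing more than 8 seeds ⇔ fewer than 4 successes in the first 8. With X ~ Binomial(8, 0.69), P(Y > 8) = P(X ≤ 3).
  k=0: C(8,0)·0.69^0·0.31^8 = 0.00009
  k=1: C(8,1)·0.69^1·0.31^7 = 0.00152
  k=2: C(8,2)·0.69^2·0.31^6 = 0.01183
  k=3: C(8,3)·0.69^3·0.31^5 = 0.05267
P(X ≤ 3) = 0.06610

0.066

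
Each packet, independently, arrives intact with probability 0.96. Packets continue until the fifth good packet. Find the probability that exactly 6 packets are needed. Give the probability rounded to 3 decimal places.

0.163

Y = trial on which the fifth success occurs; negative binomial, r=5, p=0.96.
P(Y=6) = C(5,4) · p^5 · (1−p)^1
= 5 · 0.81537 · 0.04 = 0.16307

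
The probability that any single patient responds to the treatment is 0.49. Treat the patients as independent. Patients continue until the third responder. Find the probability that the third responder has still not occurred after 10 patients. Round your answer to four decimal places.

0.0621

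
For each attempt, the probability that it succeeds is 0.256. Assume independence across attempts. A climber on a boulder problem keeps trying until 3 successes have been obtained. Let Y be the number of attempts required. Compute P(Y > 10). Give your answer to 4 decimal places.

Needing more than 10 attempts ⇔ fewer than 3 successes in the first 10. With X ~ Binomial(10, 0.256), P(Y > 10) = P(X ≤ 2).
  k=0: C(10,0)·0.256^0·0.744^10 = 0.051967
  k=1: C(10,1)·0.256^1·0.744^9 = 0.178812
  k=2: C(10,2)·0.256^2·0.744^8 = 0.276870
P(X ≤ 2) = 0.507649

0.5076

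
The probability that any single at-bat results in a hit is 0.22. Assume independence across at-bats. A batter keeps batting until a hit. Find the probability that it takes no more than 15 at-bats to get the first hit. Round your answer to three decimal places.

0.976

Y = number of at-bats to the first success; geometric, p = 0.22.
P(Y ≤ 15) = 1 − (1−p)^15 = 1 − 0.02407 = 0.97593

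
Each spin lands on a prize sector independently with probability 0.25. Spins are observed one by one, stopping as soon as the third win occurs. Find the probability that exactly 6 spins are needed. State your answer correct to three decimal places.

0.066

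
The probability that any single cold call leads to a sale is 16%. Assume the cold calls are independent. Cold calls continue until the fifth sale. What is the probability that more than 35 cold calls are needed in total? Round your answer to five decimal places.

0.32088

Needing more than 35 cold calls ⇔ fewer than 5 successes in the first 35. With X ~ Binomial(35, 0.16), P(Y > 35) = P(X ≤ 4).
  k=0: C(35,0)·0.16^0·0.84^35 = 0.0022376
  k=1: C(35,1)·0.16^1·0.84^34 = 0.0149171
  k=2: C(35,2)·0.16^2·0.84^33 = 0.0483029
  k=3: C(35,3)·0.16^3·0.84^32 = 0.1012061
  k=4: C(35,4)·0.16^4·0.84^31 = 0.1542188
P(X ≤ 4) = 0.3208825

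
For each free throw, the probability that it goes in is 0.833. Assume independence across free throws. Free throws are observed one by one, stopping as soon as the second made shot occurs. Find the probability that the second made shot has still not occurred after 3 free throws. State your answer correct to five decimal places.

0.07435

Needing more than 3 free throws ⇔ fewer than 2 successes in the first 3. With X ~ Binomial(3, 0.833), P(Y > 3) = P(X ≤ 1).
  k=0: C(3,0)·0.833^0·0.167^3 = 0.0046575
  k=1: C(3,1)·0.833^1·0.167^2 = 0.0696946
P(X ≤ 1) = 0.0743521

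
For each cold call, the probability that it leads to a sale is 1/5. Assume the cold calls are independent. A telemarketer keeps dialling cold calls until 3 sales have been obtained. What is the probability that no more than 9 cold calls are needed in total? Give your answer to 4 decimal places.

0.2618

Finishing within 9 cold calls ⇔ at least 3 successes in the first 9. With X ~ Binomial(9, 0.20), P(Y ≤ 9) = 1 − P(X ≤ 2).
  k=0: C(9,0)·0.20^0·0.80^9 = 0.134218
  k=1: C(9,1)·0.20^1·0.80^8 = 0.301990
  k=2: C(9,2)·0.20^2·0.80^7 = 0.301990
1 − 0.738198 = 0.261802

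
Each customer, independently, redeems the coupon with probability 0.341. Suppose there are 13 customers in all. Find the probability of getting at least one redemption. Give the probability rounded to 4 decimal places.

0.9956

P(at least one) = 1 − P(none) = 1 − (1 − 0.341)^13
= 1 − 0.004421 = 0.995579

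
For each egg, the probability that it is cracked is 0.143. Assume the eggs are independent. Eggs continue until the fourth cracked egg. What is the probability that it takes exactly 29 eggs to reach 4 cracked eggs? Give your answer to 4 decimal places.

Y = trial on which the fourth success occurs; negative binomial, r=4, p=0.143.
P(Y=29) = C(28,3) · p^4 · (1−p)^25
= 3276 · 0.00041816 · 0.021112 = 0.028921

0.0289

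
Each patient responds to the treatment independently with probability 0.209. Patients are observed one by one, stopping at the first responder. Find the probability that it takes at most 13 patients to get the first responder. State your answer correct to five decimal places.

0.95254

Y = number of patients to the first success; geometric, p = 0.209.
P(Y ≤ 13) = 1 − (1−p)^13 = 1 − 0.0474563 = 0.9525437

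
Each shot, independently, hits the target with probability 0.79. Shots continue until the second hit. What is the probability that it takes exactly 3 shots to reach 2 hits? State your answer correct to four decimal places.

Y = trial on which the second success occurs; negative binomial, r=2, p=0.79.
P(Y=3) = C(2,1) · p^2 · (1−p)^1
= 2 · 0.6241 · 0.21 = 0.262122

0.2621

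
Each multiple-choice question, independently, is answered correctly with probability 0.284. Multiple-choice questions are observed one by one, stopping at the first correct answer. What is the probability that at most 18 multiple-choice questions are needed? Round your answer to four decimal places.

0.9976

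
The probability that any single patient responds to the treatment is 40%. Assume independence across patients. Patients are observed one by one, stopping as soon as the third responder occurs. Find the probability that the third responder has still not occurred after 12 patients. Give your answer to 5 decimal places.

0.08344

Needing more than 12 patients ⇔ fewer than 3 successes in the first 12. With X ~ Binomial(12, 0.40), P(Y > 12) = P(X ≤ 2).
  k=0: C(12,0)·0.40^0·0.60^12 = 0.0021768
  k=1: C(12,1)·0.40^1·0.60^11 = 0.0174143
  k=2: C(12,2)·0.40^2·0.60^10 = 0.0638523
P(X ≤ 2) = 0.0834433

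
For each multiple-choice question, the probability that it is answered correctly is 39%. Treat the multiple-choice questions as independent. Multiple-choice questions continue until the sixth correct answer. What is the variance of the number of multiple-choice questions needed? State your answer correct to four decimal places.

24.0631

Y = total multiple-choice questions until the sixth success; negative binomial with r=6, p=0.39.
Var(Y) = r(1−p)/p² = 6·0.61 / 0.39² = 24.063116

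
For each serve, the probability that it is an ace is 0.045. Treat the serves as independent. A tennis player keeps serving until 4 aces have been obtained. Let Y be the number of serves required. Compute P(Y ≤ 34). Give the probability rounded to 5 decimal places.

Finishing within 34 serves ⇔ at least 4 successes in the first 34. With X ~ Binomial(34, 0.045), P(Y ≤ 34) = 1 − P(X ≤ 3).
  k=0: C(34,0)·0.045^0·0.955^34 = 0.2089848
  k=1: C(34,1)·0.045^1·0.955^33 = 0.3348133
  k=2: C(34,2)·0.045^2·0.955^32 = 0.2603130
  k=3: C(34,3)·0.045^3·0.955^31 = 0.1308379
1 − 0.9349489 = 0.0650511

0.06505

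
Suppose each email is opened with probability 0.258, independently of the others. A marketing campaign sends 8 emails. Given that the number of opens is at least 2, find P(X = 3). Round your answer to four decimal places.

0.3315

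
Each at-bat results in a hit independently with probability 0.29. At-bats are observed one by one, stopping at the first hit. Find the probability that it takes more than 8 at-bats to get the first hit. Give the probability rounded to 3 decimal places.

0.065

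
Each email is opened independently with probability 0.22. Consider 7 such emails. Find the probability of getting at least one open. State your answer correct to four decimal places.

0.8243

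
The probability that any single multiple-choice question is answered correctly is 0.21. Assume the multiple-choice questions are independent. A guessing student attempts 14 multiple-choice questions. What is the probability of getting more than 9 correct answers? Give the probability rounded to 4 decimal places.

X ~ Binomial(14, 0.21); P(X ≥ 10) = Σ C(14,k) p^k (1−p)^(14−k) over k:
  k=10: C(14,10)·0.21^10·0.79^4 = 0.000065
  k=11: C(14,11)·0.21^11·0.79^3 = 0.000006
  k=12: C(14,12)·0.21^12·0.79^2 = 0.000000
  k=13: C(14,13)·0.21^13·0.79^1 = 0.000000
  k=14: C(14,14)·0.21^14·0.79^0 = 0.000000
Total = 0.000072

0.0001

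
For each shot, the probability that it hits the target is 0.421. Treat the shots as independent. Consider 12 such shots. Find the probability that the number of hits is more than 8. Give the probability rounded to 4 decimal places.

X ~ Binomial(12, 0.421); P(X ≥ 9) = Σ C(12,k) p^k (1−p)^(12−k) over k:
  k=9: C(12,9)·0.421^9·0.579^3 = 0.017742
  k=10: C(12,10)·0.421^10·0.579^2 = 0.003870
  k=11: C(12,11)·0.421^11·0.579^1 = 0.000512
  k=12: C(12,12)·0.421^12·0.579^0 = 0.000031
Total = 0.022155

0.0222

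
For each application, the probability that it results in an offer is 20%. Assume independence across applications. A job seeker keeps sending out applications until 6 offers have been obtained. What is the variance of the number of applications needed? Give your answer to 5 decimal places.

120.00000

Y = total applications until the sixth success; negative binomial with r=6, p=0.20.
Var(Y) = r(1−p)/p² = 6·0.80 / 0.20² = 120.0000000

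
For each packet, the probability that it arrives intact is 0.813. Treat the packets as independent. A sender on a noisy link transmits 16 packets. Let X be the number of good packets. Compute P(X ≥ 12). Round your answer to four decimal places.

0.8356

X ~ Binomial(16, 0.813); P(X ≥ 12) = Σ C(16,k) p^k (1−p)^(16−k) over k:
  k=12: C(16,12)·0.813^12·0.187^4 = 0.185577
  k=13: C(16,13)·0.813^13·0.187^3 = 0.248250
  k=14: C(16,14)·0.813^14·0.187^2 = 0.231277
  k=15: C(16,15)·0.813^15·0.187^1 = 0.134066
  k=16: C(16,16)·0.813^16·0.187^0 = 0.036429
Total = 0.835600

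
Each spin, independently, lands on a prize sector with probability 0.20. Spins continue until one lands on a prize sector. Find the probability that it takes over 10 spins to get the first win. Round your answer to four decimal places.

0.1074

Y = number of spins to the first success; geometric, p = 0.20.
P(Y > 10) = P(first 10 all fail) = (1−p)^10 = 0.107374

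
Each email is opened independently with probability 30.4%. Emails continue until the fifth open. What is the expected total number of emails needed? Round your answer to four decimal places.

16.4474

Y = total emails until the fifth success; negative binomial with r=5, p=0.304.
E[Y] = r / p = 5 / 0.304 = 16.447368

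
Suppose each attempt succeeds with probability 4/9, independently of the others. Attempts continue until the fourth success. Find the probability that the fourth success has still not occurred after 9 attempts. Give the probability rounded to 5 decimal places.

0.37431

Needing more than 9 attempts ⇔ fewer than 4 successes in the first 9. With X ~ Binomial(9, 0.444444), P(Y > 9) = P(X ≤ 3).
  k=0: C(9,0)·0.444444^0·0.555556^9 = 0.0050414
  k=1: C(9,1)·0.444444^1·0.555556^8 = 0.0362978
  k=2: C(9,2)·0.444444^2·0.555556^7 = 0.1161529
  k=3: C(9,3)·0.444444^3·0.555556^6 = 0.2168187
P(X ≤ 3) = 0.3743107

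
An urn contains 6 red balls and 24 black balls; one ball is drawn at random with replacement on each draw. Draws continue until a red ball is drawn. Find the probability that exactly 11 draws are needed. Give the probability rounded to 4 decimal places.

0.0215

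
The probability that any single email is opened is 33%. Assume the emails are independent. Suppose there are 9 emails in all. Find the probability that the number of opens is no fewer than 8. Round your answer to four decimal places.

X ~ Binomial(9, 0.33); P(X ≥ 8) = Σ C(9,k) p^k (1−p)^(9−k) over k:
  k=8: C(9,8)·0.33^8·0.67^1 = 0.000848
  k=9: C(9,9)·0.33^9·0.67^0 = 0.000046
Total = 0.000894

0.0009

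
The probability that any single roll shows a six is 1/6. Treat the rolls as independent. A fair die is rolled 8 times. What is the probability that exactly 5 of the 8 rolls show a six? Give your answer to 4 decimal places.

0.0042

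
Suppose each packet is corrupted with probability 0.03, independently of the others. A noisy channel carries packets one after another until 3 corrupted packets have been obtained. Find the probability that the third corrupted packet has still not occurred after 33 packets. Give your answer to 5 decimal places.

Needing more than 33 packets ⇔ fewer than 3 successes in the first 33. With X ~ Binomial(33, 0.03), P(Y > 33) = P(X ≤ 2).
  k=0: C(33,0)·0.03^0·0.97^33 = 0.3659883
  k=1: C(33,1)·0.03^1·0.97^32 = 0.3735345
  k=2: C(33,2)·0.03^2·0.97^31 = 0.1848418
P(X ≤ 2) = 0.9243646

0.92436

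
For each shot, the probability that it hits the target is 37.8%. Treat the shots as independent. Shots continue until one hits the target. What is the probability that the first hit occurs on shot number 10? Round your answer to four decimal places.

0.0053

Geometric (trials to first success), p = 0.378.
P(Y = 10) = (1−p)^9 · p = 0.013935 · 0.378 = 0.005268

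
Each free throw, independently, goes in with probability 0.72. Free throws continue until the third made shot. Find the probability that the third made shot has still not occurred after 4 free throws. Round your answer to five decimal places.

Needing more than 4 free throws ⇔ fewer than 3 successes in the first 4. With X ~ Binomial(4, 0.72), P(Y > 4) = P(X ≤ 2).
  k=0: C(4,0)·0.72^0·0.28^4 = 0.0061466
  k=1: C(4,1)·0.72^1·0.28^3 = 0.0632218
  k=2: C(4,2)·0.72^2·0.28^2 = 0.2438554
P(X ≤ 2) = 0.3132237

0.31322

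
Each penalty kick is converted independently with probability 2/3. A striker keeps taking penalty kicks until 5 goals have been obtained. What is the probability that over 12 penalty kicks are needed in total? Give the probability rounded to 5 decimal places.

0.01876

Needing more than 12 penalty kicks ⇔ fewer than 5 successes in the first 12. With X ~ Binomial(12, 0.666667), P(Y > 12) = P(X ≤ 4).
  k=0: C(12,0)·0.666667^0·0.333333^12 = 0.0000019
  k=1: C(12,1)·0.666667^1·0.333333^11 = 0.0000452
  k=2: C(12,2)·0.666667^2·0.333333^10 = 0.0004968
  k=3: C(12,3)·0.666667^3·0.333333^9 = 0.0033118
  k=4: C(12,4)·0.666667^4·0.333333^8 = 0.0149029
P(X ≤ 4) = 0.0187584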